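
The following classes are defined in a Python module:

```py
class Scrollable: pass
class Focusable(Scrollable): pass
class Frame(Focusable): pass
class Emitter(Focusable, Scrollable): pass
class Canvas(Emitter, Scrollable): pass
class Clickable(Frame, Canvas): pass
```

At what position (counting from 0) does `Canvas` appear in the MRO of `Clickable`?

L[Clickable] = Clickable + merge(L[Frame], L[Canvas], [Frame Canvas])
  take Frame:  [Frame Focusable Scrollable object] + [Canvas Emitter Focusable Scrollable object] + [Frame Canvas]
  take Canvas:  [Focusable Scrollable object] + [Canvas Emitter Focusable Scrollable object] + [Canvas]
  take Emitter:  [Focusable Scrollable object] + [Emitter Focusable Scrollable object]
  take Focusable:  [Focusable Scrollable object] + [Focusable Scrollable object]
  take Scrollable:  [Scrollable object] + [Scrollable object]
  take object:  [object] + [object]
MRO: Clickable Frame Canvas Emitter Focusable Scrollable object
Canvas sits at index 2.

2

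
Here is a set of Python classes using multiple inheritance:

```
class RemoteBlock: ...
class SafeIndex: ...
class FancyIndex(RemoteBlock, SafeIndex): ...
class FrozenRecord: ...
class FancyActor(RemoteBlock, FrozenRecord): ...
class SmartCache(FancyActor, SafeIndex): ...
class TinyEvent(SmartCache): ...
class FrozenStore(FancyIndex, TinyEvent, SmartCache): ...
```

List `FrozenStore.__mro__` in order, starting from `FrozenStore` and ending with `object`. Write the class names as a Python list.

[FrozenStore, FancyIndex, TinyEvent, SmartCache, FancyActor, RemoteBlock, FrozenRecord, SafeIndex, object]

L[FrozenStore] = FrozenStore + merge(L[FancyIndex], L[TinyEvent], L[SmartCache], [FancyIndex TinyEvent SmartCache])
  take FancyIndex:  [FancyIndex RemoteBlock SafeIndex object] + [TinyEvent SmartCache FancyActor RemoteBlock FrozenRecord SafeIndex object] + [SmartCache FancyActor RemoteBlock FrozenRecord SafeIndex object] + [FancyIndex TinyEvent SmartCache]
  take TinyEvent:  [RemoteBlock SafeIndex object] + [TinyEvent SmartCache FancyActor RemoteBlock FrozenRecord SafeIndex object] + [SmartCache FancyActor RemoteBlock FrozenRecord SafeIndex object] + [TinyEvent SmartCache]
  take SmartCache:  [RemoteBlock SafeIndex object] + [SmartCache FancyActor RemoteBlock FrozenRecord SafeIndex object] + [SmartCache FancyActor RemoteBlock FrozenRecord SafeIndex object] + [SmartCache]
  take FancyActor:  [RemoteBlock SafeIndex object] + [FancyActor RemoteBlock FrozenRecord SafeIndex object] + [FancyActor RemoteBlock FrozenRecord SafeIndex object]
  take RemoteBlock:  [RemoteBlock SafeIndex object] + [RemoteBlock FrozenRecord SafeIndex object] + [RemoteBlock FrozenRecord SafeIndex object]
  take FrozenRecord:  [SafeIndex object] + [FrozenRecord SafeIndex object] + [FrozenRecord SafeIndex object]
  take SafeIndex:  [SafeIndex object] + [SafeIndex object] + [SafeIndex object]
  take object:  [object] + [object] + [object]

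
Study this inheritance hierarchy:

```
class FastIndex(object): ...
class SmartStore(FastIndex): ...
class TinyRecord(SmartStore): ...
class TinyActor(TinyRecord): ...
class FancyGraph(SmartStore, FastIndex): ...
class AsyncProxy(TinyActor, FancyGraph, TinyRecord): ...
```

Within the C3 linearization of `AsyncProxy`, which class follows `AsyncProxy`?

L[AsyncProxy] = AsyncProxy + merge(L[TinyActor], L[FancyGraph], L[TinyRecord], [TinyActor FancyGraph TinyRecord])
  take TinyActor:  [TinyActor TinyRecord SmartStore FastIndex object] + [FancyGraph SmartStore FastIndex object] + [TinyRecord SmartStore FastIndex object] + [TinyActor FancyGraph TinyRecord]
  take FancyGraph:  [TinyRecord SmartStore FastIndex object] + [FancyGraph SmartStore FastIndex object] + [TinyRecord SmartStore FastIndex object] + [FancyGraph TinyRecord]
  take TinyRecord:  [TinyRecord SmartStore FastIndex object] + [SmartStore FastIndex object] + [TinyRecord SmartStore FastIndex object] + [TinyRecord]
  take SmartStore:  [SmartStore FastIndex object] + [SmartStore FastIndex object] + [SmartStore FastIndex object]
  take FastIndex:  [FastIndex object] + [FastIndex object] + [FastIndex object]
  take object:  [object] + [object] + [object]
MRO: AsyncProxy TinyActor FancyGraph TinyRecord SmartStore FastIndex object
AsyncProxy is at position 0; next is TinyActor.

TinyActor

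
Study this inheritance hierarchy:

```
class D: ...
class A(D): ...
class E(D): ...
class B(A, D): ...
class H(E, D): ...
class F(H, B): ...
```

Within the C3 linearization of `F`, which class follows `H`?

E

L[F] = F + merge(L[H], L[B], [H B])
  take H:  [H E D object] + [B A D object] + [H B]
  take E:  [E D object] + [B A D object] + [B]
  take B:  [D object] + [B A D object] + [B]
  take A:  [D object] + [A D object]
  take D:  [D object] + [D object]
  take object:  [object] + [object]
MRO: F H E B A D object
H is at position 1; next is E.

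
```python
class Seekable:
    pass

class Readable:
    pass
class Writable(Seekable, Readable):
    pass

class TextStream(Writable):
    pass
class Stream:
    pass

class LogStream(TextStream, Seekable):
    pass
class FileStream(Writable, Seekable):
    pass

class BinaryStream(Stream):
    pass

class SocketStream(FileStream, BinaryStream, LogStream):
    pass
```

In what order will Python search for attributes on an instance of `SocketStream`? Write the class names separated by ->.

SocketStream -> FileStream -> BinaryStream -> Stream -> LogStream -> TextStream -> Writable -> Seekable -> Readable -> object

L[SocketStream] = SocketStream + merge(L[FileStream], L[BinaryStream], L[LogStream], [FileStream BinaryStream LogStream])
  take FileStream:  [FileStream Writable Seekable Readable object] + [BinaryStream Stream object] + [LogStream TextStream Writable Seekable Readable object] + [FileStream BinaryStream LogStream]
  take BinaryStream:  [Writable Seekable Readable object] + [BinaryStream Stream object] + [LogStream TextStream Writable Seekable Readable object] + [BinaryStream LogStream]
  take Stream:  [Writable Seekable Readable object] + [Stream object] + [LogStream TextStream Writable Seekable Readable object] + [LogStream]
  take LogStream:  [Writable Seekable Readable object] + [object] + [LogStream TextStream Writable Seekable Readable object] + [LogStream]
  take TextStream:  [Writable Seekable Readable object] + [object] + [TextStream Writable Seekable Readable object]
  take Writable:  [Writable Seekable Readable object] + [object] + [Writable Seekable Readable object]
  take Seekable:  [Seekable Readable object] + [object] + [Seekable Readable object]
  take Readable:  [Readable object] + [object] + [Readable object]
  take object:  [object] + [object] + [object]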